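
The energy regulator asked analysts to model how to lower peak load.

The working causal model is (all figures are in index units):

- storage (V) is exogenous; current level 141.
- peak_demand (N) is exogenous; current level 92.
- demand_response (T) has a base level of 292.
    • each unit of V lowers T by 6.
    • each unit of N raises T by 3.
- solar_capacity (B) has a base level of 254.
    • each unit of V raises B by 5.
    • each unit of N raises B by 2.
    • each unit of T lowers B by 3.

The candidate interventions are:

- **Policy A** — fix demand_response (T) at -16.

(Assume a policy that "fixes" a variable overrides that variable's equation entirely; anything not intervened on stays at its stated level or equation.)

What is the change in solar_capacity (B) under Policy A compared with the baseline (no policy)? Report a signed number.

-786

Baseline:
  V = 141
  N = 92
  T = 292 − 6·141 + 3·92 = -278
  B = 254 + 5·141 + 2·92 − 3·(-278) = 1977
Policy A (T := -16):
  V = 141
  N = 92
  T = -16
  B = 254 + 5·141 + 2·92 − 3·(-16) = 1191
Change in B: 1191 − 1977 = -786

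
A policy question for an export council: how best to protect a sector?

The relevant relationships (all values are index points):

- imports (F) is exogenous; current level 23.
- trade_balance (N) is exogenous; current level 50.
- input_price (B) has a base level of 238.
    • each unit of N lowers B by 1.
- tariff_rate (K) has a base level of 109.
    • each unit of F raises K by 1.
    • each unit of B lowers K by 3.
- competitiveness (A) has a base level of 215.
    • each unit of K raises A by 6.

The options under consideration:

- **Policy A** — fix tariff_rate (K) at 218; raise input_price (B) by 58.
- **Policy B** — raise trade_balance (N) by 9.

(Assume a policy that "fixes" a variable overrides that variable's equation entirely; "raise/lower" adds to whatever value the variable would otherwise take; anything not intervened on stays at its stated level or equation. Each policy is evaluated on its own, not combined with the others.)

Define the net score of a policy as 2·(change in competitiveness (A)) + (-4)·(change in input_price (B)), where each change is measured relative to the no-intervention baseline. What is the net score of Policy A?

Baseline:
  F = 23
  N = 50
  B = 238 − 50 = 188
  K = 109 + 23 − 3·188 = -432
  A = 215 + 6·(-432) = -2377
Policy A (K := 218, B + 58):
  F = 23
  N = 50
  B = 238 − 50 (+58 from intervention) = 246
  K = 218
  A = 215 + 6·218 = 1523
ΔA = 1523 − (-2377) = 3900; ΔB = 246 − 188 = 58
Score = 2·3900 + (-4)·58 = 7568

7568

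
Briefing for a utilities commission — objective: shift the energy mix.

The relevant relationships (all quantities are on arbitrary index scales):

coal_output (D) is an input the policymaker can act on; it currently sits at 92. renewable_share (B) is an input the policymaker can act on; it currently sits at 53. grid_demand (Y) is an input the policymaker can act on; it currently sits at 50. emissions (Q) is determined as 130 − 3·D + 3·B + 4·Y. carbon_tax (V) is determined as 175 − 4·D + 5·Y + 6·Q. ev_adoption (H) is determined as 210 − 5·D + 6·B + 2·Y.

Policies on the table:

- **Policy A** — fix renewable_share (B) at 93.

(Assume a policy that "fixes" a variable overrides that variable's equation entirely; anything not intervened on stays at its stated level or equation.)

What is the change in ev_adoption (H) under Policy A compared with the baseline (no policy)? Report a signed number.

240

Baseline:
  D = 92
  B = 53
  Y = 50
  H = 210 − 5·92 + 6·53 + 2·50 = 168
Policy A (B := 93):
  D = 92
  B = 93
  Y = 50
  H = 210 − 5·92 + 6·93 + 2·50 = 408
Change in H: 408 − 168 = 240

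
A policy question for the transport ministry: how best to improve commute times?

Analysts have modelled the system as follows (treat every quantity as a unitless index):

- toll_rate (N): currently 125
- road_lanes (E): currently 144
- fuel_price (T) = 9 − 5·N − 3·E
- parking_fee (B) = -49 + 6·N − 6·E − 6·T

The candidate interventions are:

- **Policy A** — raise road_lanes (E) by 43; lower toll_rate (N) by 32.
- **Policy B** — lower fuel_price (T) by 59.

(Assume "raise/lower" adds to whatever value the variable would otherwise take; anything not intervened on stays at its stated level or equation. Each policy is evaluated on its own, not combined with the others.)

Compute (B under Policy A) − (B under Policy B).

Policy A (E + 43, N − 32):
  N = 125 − 32 = 93
  E = 144 + 43 = 187
  T = 9 − 5·93 − 3·187 = -1017
  B = -49 + 6·93 − 6·187 − 6·(-1017) = 5489
Policy B (T − 59):
  N = 125
  E = 144
  T = 9 − 5·125 − 3·144 (−59 from intervention) = -1107
  B = -49 + 6·125 − 6·144 − 6·(-1107) = 6479
B: 5489 − 6479 = -990

-990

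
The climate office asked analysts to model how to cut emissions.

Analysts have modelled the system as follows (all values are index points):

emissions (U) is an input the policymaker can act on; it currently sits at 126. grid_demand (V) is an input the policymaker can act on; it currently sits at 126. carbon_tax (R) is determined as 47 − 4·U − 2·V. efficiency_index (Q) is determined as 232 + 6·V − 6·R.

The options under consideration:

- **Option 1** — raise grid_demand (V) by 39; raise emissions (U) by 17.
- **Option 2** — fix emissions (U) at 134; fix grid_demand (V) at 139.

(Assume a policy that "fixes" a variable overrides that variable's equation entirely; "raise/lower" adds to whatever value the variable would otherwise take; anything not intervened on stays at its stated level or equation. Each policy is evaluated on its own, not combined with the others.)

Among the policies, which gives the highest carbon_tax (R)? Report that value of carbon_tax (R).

Option 1 (V + 39, U + 17):
  U = 126 + 17 = 143
  V = 126 + 39 = 165
  R = 47 − 4·143 − 2·165 = -855
Option 2 (U := 134, V := 139):
  U = 134
  V = 139
  R = 47 − 4·134 − 2·139 = -767
Comparing — Option 1: R=-855, Option 2: R=-767. Highest is -767 (Option 2).

-767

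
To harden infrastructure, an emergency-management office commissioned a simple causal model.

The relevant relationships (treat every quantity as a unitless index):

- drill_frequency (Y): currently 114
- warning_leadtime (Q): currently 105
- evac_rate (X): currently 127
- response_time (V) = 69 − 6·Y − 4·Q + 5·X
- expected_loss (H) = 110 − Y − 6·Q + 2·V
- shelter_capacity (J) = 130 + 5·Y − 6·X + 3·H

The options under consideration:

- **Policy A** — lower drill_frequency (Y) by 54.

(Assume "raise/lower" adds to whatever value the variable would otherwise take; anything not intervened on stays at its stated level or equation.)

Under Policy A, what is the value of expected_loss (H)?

Policy A (Y − 54):
  Y = 114 − 54 = 60
  Q = 105
  X = 127
  V = 69 − 6·60 − 4·105 + 5·127 = -76
  H = 110 − 60 − 6·105 + 2·(-76) = -732

-732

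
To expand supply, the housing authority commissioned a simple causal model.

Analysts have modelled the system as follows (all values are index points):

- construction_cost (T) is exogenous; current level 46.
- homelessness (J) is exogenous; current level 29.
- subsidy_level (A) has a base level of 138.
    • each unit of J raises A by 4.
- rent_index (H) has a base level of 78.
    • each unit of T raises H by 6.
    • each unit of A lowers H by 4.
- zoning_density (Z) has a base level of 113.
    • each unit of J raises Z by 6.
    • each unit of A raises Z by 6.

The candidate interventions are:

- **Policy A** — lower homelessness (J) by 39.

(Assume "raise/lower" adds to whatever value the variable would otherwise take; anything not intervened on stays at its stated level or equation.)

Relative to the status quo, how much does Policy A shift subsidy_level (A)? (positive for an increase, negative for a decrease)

Baseline:
  J = 29
  A = 138 + 4·29 = 254
Policy A (J − 39):
  J = 29 − 39 = -10
  A = 138 + 4·(-10) = 98
Change in A: 98 − 254 = -156

-156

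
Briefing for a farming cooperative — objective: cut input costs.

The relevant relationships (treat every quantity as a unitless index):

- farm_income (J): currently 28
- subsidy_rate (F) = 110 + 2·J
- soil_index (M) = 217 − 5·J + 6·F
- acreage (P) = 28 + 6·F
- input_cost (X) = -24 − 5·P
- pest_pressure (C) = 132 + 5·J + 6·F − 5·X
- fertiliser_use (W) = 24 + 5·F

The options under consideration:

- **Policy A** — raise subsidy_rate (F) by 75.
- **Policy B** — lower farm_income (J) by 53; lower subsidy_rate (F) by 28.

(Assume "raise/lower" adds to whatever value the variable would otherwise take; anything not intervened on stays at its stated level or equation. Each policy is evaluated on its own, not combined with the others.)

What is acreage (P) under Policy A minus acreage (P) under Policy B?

1254

Policy A (F + 75):
  J = 28
  F = 110 + 2·28 (+75 from intervention) = 241
  P = 28 + 6·241 = 1474
Policy B (J − 53, F − 28):
  J = 28 − 53 = -25
  F = 110 + 2·(-25) (−28 from intervention) = 32
  P = 28 + 6·32 = 220
P: 1474 − 220 = 1254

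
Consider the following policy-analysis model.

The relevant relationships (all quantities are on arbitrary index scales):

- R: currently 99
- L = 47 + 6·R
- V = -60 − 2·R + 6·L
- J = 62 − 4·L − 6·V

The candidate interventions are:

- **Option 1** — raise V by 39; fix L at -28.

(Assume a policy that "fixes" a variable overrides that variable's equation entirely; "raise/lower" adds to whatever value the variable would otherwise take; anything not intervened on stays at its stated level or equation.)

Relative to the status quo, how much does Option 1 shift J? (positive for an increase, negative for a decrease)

26526

Baseline:
  R = 99
  L = 47 + 6·99 = 641
  V = -60 − 2·99 + 6·641 = 3588
  J = 62 − 4·641 − 6·3588 = -24030
Option 1 (V + 39, L := -28):
  R = 99
  L = -28
  V = -60 − 2·99 + 6·(-28) (+39 from intervention) = -387
  J = 62 − 4·(-28) − 6·(-387) = 2496
Change in J: 2496 − (-24030) = 26526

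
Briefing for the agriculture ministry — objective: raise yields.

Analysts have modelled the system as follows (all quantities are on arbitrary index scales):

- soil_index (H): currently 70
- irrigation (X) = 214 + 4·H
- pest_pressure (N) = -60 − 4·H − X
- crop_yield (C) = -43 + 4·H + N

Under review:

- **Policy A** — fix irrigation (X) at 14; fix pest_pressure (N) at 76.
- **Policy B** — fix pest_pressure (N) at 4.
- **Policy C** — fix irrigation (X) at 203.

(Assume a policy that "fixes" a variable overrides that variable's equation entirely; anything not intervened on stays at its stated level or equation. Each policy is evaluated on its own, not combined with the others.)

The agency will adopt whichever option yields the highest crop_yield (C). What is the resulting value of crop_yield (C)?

313

Policy A (X := 14, N := 76):
  H = 70
  X = 14
  N = 76
  C = -43 + 4·70 + 76 = 313
Policy B (N := 4):
  H = 70
  X = 214 + 4·70 = 494
  N = 4
  C = -43 + 4·70 + 4 = 241
Policy C (X := 203):
  H = 70
  X = 203
  N = -60 − 4·70 − 203 = -543
  C = -43 + 4·70 + (-543) = -306
Comparing — Policy A: C=313, Policy B: C=241, Policy C: C=-306. Highest is 313 (Policy A).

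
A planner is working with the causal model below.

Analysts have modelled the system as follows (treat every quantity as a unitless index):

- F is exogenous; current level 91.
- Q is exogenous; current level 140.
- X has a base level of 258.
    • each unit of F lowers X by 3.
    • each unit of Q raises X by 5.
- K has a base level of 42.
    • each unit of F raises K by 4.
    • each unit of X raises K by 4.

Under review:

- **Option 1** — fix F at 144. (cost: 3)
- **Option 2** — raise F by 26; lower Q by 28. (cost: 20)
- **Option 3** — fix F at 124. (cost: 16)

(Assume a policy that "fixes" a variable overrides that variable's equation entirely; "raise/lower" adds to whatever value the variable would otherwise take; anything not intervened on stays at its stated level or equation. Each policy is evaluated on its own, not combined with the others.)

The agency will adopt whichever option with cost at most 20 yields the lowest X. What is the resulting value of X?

467

Option 1 (F := 144):
  F = 144
  Q = 140
  X = 258 − 3·144 + 5·140 = 526
Option 2 (F + 26, Q − 28):
  F = 91 + 26 = 117
  Q = 140 − 28 = 112
  X = 258 − 3·117 + 5·112 = 467
Option 3 (F := 124):
  F = 124
  Q = 140
  X = 258 − 3·124 + 5·140 = 586
Comparing — Option 1: X=526, Option 2: X=467, Option 3: X=586. Lowest is 467 (Option 2).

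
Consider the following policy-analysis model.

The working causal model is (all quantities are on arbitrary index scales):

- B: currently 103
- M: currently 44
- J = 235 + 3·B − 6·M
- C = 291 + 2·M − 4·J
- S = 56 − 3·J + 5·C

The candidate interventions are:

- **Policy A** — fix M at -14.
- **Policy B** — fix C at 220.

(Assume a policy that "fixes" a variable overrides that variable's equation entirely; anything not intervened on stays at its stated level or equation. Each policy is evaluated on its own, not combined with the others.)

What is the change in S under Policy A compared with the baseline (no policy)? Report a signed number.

-8584

Baseline:
  B = 103
  M = 44
  J = 235 + 3·103 − 6·44 = 280
  C = 291 + 2·44 − 4·280 = -741
  S = 56 − 3·280 + 5·(-741) = -4489
Policy A (M := -14):
  B = 103
  M = -14
  J = 235 + 3·103 − 6·(-14) = 628
  C = 291 + 2·(-14) − 4·628 = -2249
  S = 56 − 3·628 + 5·(-2249) = -13073
Change in S: -13073 − (-4489) = -8584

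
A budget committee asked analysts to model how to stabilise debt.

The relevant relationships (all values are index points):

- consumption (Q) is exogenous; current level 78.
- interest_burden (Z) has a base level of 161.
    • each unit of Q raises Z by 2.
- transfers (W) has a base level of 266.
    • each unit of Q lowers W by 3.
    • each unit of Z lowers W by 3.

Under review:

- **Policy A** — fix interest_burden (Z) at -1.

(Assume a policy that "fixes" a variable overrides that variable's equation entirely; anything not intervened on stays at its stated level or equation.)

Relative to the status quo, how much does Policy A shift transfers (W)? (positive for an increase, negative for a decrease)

Baseline:
  Q = 78
  Z = 161 + 2·78 = 317
  W = 266 − 3·78 − 3·317 = -919
Policy A (Z := -1):
  Q = 78
  Z = -1
  W = 266 − 3·78 − 3·(-1) = 35
Change in W: 35 − (-919) = 954

954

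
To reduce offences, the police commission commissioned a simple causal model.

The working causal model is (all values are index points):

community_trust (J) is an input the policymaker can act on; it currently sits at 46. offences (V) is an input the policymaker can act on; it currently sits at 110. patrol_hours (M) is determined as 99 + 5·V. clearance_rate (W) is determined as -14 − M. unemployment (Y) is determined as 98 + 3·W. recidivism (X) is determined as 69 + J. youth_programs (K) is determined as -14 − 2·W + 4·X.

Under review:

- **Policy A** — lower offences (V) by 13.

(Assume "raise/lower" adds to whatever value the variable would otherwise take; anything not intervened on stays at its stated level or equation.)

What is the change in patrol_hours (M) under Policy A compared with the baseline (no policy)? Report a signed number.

Baseline:
  V = 110
  M = 99 + 5·110 = 649
Policy A (V − 13):
  V = 110 − 13 = 97
  M = 99 + 5·97 = 584
Change in M: 584 − 649 = -65

-65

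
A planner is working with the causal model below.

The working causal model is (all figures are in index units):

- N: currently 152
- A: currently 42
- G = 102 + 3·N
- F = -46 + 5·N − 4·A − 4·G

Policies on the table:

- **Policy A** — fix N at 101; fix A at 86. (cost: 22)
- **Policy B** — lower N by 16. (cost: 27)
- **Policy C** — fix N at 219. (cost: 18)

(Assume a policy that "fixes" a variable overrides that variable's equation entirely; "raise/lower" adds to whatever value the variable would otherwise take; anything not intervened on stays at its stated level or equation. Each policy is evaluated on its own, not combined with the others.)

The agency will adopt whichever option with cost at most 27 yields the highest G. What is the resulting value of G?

Policy A (N := 101, A := 86):
  N = 101
  G = 102 + 3·101 = 405
Policy B (N − 16):
  N = 152 − 16 = 136
  G = 102 + 3·136 = 510
Policy C (N := 219):
  N = 219
  G = 102 + 3·219 = 759
Comparing — Policy A: G=405, Policy B: G=510, Policy C: G=759. Highest is 759 (Policy C).

759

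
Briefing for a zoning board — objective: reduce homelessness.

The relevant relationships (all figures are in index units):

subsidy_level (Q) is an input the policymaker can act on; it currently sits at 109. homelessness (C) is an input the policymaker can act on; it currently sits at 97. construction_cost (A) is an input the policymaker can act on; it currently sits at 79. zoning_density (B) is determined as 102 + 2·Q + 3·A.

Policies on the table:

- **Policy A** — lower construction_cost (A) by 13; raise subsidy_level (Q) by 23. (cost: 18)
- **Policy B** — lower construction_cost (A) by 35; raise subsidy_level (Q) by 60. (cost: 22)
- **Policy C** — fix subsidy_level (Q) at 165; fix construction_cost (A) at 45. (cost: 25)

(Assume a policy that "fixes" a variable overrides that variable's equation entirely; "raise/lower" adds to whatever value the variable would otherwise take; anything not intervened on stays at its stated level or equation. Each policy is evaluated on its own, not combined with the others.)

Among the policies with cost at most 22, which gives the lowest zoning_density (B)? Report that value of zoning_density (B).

564

Policy A (A − 13, Q + 23):
  Q = 109 + 23 = 132
  A = 79 − 13 = 66
  B = 102 + 2·132 + 3·66 = 564
Policy B (A − 35, Q + 60):
  Q = 109 + 60 = 169
  A = 79 − 35 = 44
  B = 102 + 2·169 + 3·44 = 572
Comparing — Policy A: B=564, Policy B: B=572. Lowest is 564 (Policy A).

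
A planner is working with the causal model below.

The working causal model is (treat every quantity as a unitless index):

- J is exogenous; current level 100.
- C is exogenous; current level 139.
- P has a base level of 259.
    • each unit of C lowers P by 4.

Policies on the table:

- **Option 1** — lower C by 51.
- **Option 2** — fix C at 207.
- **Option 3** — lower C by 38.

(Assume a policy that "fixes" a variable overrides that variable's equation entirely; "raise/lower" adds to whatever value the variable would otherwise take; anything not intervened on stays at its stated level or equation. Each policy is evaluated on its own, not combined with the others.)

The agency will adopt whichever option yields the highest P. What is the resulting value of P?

Option 1 (C − 51):
  C = 139 − 51 = 88
  P = 259 − 4·88 = -93
Option 2 (C := 207):
  C = 207
  P = 259 − 4·207 = -569
Option 3 (C − 38):
  C = 139 − 38 = 101
  P = 259 − 4·101 = -145
Comparing — Option 1: P=-93, Option 2: P=-569, Option 3: P=-145. Highest is -93 (Option 1).

-93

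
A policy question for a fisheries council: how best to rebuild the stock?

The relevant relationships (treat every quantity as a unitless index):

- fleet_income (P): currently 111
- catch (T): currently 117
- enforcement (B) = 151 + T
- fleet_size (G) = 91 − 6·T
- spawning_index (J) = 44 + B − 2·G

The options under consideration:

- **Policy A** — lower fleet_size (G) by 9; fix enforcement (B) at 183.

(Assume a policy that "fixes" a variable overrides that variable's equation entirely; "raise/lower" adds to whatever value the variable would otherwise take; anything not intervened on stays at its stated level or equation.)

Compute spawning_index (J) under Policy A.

1467

Policy A (G − 9, B := 183):
  T = 117
  B = 183
  G = 91 − 6·117 (−9 from intervention) = -620
  J = 44 + 183 − 2·(-620) = 1467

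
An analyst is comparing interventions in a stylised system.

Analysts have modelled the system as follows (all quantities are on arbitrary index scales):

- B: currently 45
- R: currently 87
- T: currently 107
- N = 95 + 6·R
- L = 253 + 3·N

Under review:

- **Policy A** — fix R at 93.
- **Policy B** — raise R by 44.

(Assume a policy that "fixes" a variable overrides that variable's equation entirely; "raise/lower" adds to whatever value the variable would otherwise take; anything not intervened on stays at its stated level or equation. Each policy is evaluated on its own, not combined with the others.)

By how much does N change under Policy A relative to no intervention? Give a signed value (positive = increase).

36

Baseline:
  R = 87
  N = 95 + 6·87 = 617
Policy A (R := 93):
  R = 93
  N = 95 + 6·93 = 653
Change in N: 653 − 617 = 36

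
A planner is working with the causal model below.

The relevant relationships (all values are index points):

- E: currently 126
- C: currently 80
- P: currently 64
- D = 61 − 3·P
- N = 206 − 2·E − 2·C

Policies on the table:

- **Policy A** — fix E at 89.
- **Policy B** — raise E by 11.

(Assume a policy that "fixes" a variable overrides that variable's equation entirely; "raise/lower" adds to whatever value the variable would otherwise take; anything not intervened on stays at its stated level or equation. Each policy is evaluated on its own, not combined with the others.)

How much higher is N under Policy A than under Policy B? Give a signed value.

Policy A (E := 89):
  E = 89
  C = 80
  N = 206 − 2·89 − 2·80 = -132
Policy B (E + 11):
  E = 126 + 11 = 137
  C = 80
  N = 206 − 2·137 − 2·80 = -228
N: -132 − (-228) = 96

96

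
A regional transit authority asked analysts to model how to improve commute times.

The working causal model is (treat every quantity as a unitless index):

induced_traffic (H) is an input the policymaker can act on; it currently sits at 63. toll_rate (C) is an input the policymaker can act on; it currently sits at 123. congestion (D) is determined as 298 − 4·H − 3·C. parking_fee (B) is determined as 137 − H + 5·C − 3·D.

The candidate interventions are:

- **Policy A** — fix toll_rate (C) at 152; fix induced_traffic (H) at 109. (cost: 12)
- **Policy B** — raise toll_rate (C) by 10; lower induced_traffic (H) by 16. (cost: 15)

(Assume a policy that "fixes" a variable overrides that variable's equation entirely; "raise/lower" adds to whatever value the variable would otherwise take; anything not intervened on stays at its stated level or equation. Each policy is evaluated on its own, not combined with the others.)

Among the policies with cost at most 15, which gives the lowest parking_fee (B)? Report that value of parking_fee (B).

Policy A (C := 152, H := 109):
  H = 109
  C = 152
  D = 298 − 4·109 − 3·152 = -594
  B = 137 − 109 + 5·152 − 3·(-594) = 2570
Policy B (C + 10, H − 16):
  H = 63 − 16 = 47
  C = 123 + 10 = 133
  D = 298 − 4·47 − 3·133 = -289
  B = 137 − 47 + 5·133 − 3·(-289) = 1622
Comparing — Policy A: B=2570, Policy B: B=1622. Lowest is 1622 (Policy B).

1622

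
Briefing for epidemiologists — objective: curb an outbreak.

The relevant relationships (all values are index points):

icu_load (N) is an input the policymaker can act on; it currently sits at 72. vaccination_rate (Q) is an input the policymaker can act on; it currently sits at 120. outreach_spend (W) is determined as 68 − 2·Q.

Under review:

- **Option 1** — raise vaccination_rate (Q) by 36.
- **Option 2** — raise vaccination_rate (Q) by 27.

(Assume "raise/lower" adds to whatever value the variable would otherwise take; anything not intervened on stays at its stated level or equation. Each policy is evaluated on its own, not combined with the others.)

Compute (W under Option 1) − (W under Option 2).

-18

Option 1 (Q + 36):
  Q = 120 + 36 = 156
  W = 68 − 2·156 = -244
Option 2 (Q + 27):
  Q = 120 + 27 = 147
  W = 68 − 2·147 = -226
W: -244 − (-226) = -18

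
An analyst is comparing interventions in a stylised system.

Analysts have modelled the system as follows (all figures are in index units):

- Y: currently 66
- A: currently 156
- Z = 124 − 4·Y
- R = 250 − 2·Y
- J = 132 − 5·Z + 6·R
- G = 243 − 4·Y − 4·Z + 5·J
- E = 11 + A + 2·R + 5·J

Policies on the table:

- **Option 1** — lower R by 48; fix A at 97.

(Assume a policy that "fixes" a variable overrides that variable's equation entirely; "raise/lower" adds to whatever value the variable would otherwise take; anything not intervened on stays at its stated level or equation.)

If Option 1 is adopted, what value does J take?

1252

Option 1 (R − 48, A := 97):
  Y = 66
  Z = 124 − 4·66 = -140
  R = 250 − 2·66 (−48 from intervention) = 70
  J = 132 − 5·(-140) + 6·70 = 1252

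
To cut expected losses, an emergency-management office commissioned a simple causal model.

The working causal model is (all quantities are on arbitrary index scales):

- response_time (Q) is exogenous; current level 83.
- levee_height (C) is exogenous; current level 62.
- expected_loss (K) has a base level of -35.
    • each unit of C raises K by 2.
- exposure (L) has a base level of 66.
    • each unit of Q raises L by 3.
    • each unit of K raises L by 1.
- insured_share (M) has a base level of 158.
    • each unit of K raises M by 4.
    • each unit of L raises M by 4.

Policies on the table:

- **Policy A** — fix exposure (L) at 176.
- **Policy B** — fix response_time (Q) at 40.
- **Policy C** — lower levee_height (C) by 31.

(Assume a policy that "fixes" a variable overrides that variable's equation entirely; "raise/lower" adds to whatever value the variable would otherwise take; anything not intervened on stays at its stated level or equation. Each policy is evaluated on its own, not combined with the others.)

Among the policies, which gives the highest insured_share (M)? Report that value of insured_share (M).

1634

Policy A (L := 176):
  Q = 83
  C = 62
  K = -35 + 2·62 = 89
  L = 176
  M = 158 + 4·89 + 4·176 = 1218
Policy B (Q := 40):
  Q = 40
  C = 62
  K = -35 + 2·62 = 89
  L = 66 + 3·40 + 89 = 275
  M = 158 + 4·89 + 4·275 = 1614
Policy C (C − 31):
  Q = 83
  C = 62 − 31 = 31
  K = -35 + 2·31 = 27
  L = 66 + 3·83 + 27 = 342
  M = 158 + 4·27 + 4·342 = 1634
Comparing — Policy A: M=1218, Policy B: M=1614, Policy C: M=1634. Highest is 1634 (Policy C).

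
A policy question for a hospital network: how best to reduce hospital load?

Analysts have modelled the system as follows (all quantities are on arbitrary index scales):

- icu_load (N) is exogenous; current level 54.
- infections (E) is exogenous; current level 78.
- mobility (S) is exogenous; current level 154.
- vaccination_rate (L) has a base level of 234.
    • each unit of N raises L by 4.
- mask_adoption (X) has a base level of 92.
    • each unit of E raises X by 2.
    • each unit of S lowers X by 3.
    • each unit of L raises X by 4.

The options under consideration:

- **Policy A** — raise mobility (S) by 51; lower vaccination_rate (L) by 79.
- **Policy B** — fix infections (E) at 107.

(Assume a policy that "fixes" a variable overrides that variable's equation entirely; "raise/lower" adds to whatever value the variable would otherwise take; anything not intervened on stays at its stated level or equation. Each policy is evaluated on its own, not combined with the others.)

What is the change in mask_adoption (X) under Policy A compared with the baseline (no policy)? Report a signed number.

Baseline:
  N = 54
  E = 78
  S = 154
  L = 234 + 4·54 = 450
  X = 92 + 2·78 − 3·154 + 4·450 = 1586
Policy A (S + 51, L − 79):
  N = 54
  E = 78
  S = 154 + 51 = 205
  L = 234 + 4·54 (−79 from intervention) = 371
  X = 92 + 2·78 − 3·205 + 4·371 = 1117
Change in X: 1117 − 1586 = -469

-469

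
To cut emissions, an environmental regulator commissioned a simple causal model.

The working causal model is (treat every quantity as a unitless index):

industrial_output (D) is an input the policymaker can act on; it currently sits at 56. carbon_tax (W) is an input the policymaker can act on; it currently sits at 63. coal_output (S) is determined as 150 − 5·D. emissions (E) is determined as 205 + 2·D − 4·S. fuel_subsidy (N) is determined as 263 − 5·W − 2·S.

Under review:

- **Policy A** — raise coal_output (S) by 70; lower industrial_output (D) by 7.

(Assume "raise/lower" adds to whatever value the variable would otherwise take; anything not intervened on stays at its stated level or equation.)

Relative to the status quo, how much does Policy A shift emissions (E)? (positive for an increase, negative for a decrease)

Baseline:
  D = 56
  S = 150 − 5·56 = -130
  E = 205 + 2·56 − 4·(-130) = 837
Policy A (S + 70, D − 7):
  D = 56 − 7 = 49
  S = 150 − 5·49 (+70 from intervention) = -25
  E = 205 + 2·49 − 4·(-25) = 403
Change in E: 403 − 837 = -434

-434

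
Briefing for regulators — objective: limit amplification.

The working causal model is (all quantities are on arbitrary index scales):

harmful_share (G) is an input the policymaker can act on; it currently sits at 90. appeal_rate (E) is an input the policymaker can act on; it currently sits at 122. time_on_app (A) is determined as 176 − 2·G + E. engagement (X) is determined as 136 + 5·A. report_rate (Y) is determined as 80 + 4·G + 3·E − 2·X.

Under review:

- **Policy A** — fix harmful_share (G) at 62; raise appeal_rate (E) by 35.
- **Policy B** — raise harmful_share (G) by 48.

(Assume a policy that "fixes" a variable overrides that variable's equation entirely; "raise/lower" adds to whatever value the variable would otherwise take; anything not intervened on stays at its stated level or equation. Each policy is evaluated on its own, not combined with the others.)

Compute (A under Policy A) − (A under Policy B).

Policy A (G := 62, E + 35):
  G = 62
  E = 122 + 35 = 157
  A = 176 − 2·62 + 157 = 209
Policy B (G + 48):
  G = 90 + 48 = 138
  E = 122
  A = 176 − 2·138 + 122 = 22
A: 209 − 22 = 187

187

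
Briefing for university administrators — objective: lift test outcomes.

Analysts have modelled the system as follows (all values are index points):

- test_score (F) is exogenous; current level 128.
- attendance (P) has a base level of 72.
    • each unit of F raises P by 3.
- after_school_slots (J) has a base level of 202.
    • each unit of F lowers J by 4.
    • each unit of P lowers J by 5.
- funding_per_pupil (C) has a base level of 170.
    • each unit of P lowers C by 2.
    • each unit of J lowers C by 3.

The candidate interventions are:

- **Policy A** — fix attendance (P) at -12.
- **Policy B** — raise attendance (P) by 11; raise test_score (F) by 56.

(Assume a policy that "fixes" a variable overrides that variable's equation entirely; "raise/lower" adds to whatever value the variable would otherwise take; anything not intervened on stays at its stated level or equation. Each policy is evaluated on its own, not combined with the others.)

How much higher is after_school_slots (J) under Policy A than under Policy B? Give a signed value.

Policy A (P := -12):
  F = 128
  P = -12
  J = 202 − 4·128 − 5·(-12) = -250
Policy B (P + 11, F + 56):
  F = 128 + 56 = 184
  P = 72 + 3·184 (+11 from intervention) = 635
  J = 202 − 4·184 − 5·635 = -3709
J: -250 − (-3709) = 3459

3459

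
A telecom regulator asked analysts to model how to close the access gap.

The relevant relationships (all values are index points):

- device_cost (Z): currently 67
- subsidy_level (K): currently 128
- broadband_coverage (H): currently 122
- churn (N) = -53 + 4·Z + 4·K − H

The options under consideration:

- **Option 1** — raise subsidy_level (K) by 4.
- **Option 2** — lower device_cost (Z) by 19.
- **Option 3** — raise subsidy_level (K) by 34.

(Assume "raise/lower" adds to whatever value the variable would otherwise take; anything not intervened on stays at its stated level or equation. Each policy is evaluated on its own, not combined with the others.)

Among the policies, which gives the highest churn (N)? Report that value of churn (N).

Option 1 (K + 4):
  Z = 67
  K = 128 + 4 = 132
  H = 122
  N = -53 + 4·67 + 4·132 − 122 = 621
Option 2 (Z − 19):
  Z = 67 − 19 = 48
  K = 128
  H = 122
  N = -53 + 4·48 + 4·128 − 122 = 529
Option 3 (K + 34):
  Z = 67
  K = 128 + 34 = 162
  H = 122
  N = -53 + 4·67 + 4·162 − 122 = 741
Comparing — Option 1: N=621, Option 2: N=529, Option 3: N=741. Highest is 741 (Option 3).

741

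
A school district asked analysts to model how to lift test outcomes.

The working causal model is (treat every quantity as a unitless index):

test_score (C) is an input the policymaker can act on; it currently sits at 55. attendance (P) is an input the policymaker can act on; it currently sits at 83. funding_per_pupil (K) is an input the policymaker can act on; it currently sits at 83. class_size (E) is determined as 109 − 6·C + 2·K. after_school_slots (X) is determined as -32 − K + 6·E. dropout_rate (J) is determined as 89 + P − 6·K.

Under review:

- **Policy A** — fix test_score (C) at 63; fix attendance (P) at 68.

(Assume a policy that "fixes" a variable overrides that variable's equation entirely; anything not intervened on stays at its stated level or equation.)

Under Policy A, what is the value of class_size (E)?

Policy A (C := 63, P := 68):
  C = 63
  K = 83
  E = 109 − 6·63 + 2·83 = -103

-103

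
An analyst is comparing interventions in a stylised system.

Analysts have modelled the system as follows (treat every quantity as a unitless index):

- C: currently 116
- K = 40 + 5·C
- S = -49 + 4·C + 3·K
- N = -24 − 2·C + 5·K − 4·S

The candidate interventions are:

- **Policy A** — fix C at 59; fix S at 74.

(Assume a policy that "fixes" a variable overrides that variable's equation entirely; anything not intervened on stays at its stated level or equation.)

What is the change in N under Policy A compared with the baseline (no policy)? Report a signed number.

7493

Baseline:
  C = 116
  K = 40 + 5·116 = 620
  S = -49 + 4·116 + 3·620 = 2275
  N = -24 − 2·116 + 5·620 − 4·2275 = -6256
Policy A (C := 59, S := 74):
  C = 59
  K = 40 + 5·59 = 335
  S = 74
  N = -24 − 2·59 + 5·335 − 4·74 = 1237
Change in N: 1237 − (-6256) = 7493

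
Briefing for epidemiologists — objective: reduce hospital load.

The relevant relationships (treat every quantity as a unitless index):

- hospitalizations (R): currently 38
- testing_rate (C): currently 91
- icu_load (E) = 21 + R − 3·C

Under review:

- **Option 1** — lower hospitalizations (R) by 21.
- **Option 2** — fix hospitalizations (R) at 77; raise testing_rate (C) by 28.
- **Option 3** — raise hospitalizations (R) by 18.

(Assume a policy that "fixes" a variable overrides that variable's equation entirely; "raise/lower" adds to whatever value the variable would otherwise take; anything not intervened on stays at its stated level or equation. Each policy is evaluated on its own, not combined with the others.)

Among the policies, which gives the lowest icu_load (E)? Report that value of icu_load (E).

-259

Option 1 (R − 21):
  R = 38 − 21 = 17
  C = 91
  E = 21 + 17 − 3·91 = -235
Option 2 (R := 77, C + 28):
  R = 77
  C = 91 + 28 = 119
  E = 21 + 77 − 3·119 = -259
Option 3 (R + 18):
  R = 38 + 18 = 56
  C = 91
  E = 21 + 56 − 3·91 = -196
Comparing — Option 1: E=-235, Option 2: E=-259, Option 3: E=-196. Lowest is -259 (Option 2).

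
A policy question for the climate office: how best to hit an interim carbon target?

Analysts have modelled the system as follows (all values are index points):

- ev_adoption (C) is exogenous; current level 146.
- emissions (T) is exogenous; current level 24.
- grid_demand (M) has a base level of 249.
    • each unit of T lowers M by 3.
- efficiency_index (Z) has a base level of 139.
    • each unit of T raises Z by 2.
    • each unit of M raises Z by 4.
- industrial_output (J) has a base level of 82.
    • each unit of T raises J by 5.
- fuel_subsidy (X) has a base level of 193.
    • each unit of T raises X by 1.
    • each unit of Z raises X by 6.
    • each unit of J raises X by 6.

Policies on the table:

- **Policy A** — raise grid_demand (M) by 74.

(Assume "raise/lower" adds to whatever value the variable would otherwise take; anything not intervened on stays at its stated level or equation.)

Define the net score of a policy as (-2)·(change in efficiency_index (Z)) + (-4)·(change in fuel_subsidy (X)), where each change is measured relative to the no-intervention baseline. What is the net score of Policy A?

-7696

Baseline:
  T = 24
  M = 249 − 3·24 = 177
  Z = 139 + 2·24 + 4·177 = 895
  J = 82 + 5·24 = 202
  X = 193 + 24 + 6·895 + 6·202 = 6799
Policy A (M + 74):
  T = 24
  M = 249 − 3·24 (+74 from intervention) = 251
  Z = 139 + 2·24 + 4·251 = 1191
  J = 82 + 5·24 = 202
  X = 193 + 24 + 6·1191 + 6·202 = 8575
ΔZ = 1191 − 895 = 296; ΔX = 8575 − 6799 = 1776
Score = (-2)·296 + (-4)·1776 = -7696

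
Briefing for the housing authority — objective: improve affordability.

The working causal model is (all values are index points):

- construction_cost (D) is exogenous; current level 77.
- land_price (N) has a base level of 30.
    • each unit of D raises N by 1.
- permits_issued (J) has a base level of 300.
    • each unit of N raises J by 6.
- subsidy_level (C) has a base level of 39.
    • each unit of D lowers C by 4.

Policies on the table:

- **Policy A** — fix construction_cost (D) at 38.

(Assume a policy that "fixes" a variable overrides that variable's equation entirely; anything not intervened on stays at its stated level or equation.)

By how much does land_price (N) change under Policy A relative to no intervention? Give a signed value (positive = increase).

Baseline:
  D = 77
  N = 30 + 77 = 107
Policy A (D := 38):
  D = 38
  N = 30 + 38 = 68
Change in N: 68 − 107 = -39

-39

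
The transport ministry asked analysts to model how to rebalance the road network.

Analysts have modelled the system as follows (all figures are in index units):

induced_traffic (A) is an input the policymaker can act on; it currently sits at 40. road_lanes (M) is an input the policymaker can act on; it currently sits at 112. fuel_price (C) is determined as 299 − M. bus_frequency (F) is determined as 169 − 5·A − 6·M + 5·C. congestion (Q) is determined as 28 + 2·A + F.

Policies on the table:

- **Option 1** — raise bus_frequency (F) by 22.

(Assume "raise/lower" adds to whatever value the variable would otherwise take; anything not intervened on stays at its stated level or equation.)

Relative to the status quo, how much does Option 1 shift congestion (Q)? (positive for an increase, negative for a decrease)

22

Baseline:
  A = 40
  M = 112
  C = 299 − 112 = 187
  F = 169 − 5·40 − 6·112 + 5·187 = 232
  Q = 28 + 2·40 + 232 = 340
Option 1 (F + 22):
  A = 40
  M = 112
  C = 299 − 112 = 187
  F = 169 − 5·40 − 6·112 + 5·187 (+22 from intervention) = 254
  Q = 28 + 2·40 + 254 = 362
Change in Q: 362 − 340 = 22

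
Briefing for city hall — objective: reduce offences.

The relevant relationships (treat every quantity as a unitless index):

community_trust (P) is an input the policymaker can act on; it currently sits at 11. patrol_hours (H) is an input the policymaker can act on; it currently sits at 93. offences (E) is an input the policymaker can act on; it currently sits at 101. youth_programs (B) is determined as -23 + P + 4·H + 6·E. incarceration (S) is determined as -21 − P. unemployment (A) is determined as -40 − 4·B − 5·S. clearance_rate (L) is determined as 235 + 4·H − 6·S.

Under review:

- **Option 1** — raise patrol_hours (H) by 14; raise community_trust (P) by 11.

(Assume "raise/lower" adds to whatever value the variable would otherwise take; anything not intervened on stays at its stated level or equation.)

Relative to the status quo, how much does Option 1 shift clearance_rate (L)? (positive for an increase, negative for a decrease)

122

Baseline:
  P = 11
  H = 93
  S = -21 − 11 = -32
  L = 235 + 4·93 − 6·(-32) = 799
Option 1 (H + 14, P + 11):
  P = 11 + 11 = 22
  H = 93 + 14 = 107
  S = -21 − 22 = -43
  L = 235 + 4·107 − 6·(-43) = 921
Change in L: 921 − 799 = 122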